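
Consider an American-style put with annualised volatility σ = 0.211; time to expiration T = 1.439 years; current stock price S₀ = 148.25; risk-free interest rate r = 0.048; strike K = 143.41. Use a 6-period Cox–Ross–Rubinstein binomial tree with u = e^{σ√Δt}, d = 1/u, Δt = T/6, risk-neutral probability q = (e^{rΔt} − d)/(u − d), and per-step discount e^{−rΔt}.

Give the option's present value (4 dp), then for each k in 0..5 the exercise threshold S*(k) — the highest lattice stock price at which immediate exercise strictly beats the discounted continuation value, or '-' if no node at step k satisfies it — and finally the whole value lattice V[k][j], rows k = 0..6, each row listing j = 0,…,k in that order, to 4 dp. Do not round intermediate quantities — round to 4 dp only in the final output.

Δt=0.23983  u=1.10886  d=0.90183  q=0.53012  discount=0.98855
step 6 (expiry): payoffs max(K−S,0) = 63.6594 45.3510 22.8395 0.0000 0.0000 0.0000 0.0000
step 5: (k=5,j=0): S=88.4323, (K−S)⁺=54.9777, hold=53.3362 ⇒ V=54.9777 exercise | (k=5,j=1): S=108.7338, (K−S)⁺=34.6762, hold=33.0348 ⇒ V=34.6762 exercise | (k=5,j=2): S=133.6959, (K−S)⁺=9.7141, hold=10.6091 ⇒ V=10.6091 continue | (k=5,j=3): S=164.3885, (K−S)⁺=0.0000, hold=0.0000 ⇒ V=0.0000 continue | (k=5,j=4): S=202.1273, (K−S)⁺=0.0000, hold=0.0000 ⇒ V=0.0000 continue | (k=5,j=5): S=248.5298, (K−S)⁺=0.0000, hold=0.0000 ⇒ V=0.0000 continue  boundary S*=108.7338
step 4: (k=4,j=0): S=98.0590, (K−S)⁺=45.3510, hold=43.7095 ⇒ V=45.3510 exercise | (k=4,j=1): S=120.5705, (K−S)⁺=22.8395, hold=21.6670 ⇒ V=22.8395 exercise | (k=4,j=2): S=148.2500, (K−S)⁺=0.0000, hold=4.9280 ⇒ V=4.9280 continue | (k=4,j=3): S=182.2839, (K−S)⁺=0.0000, hold=0.0000 ⇒ V=0.0000 continue | (k=4,j=4): S=224.1309, (K−S)⁺=0.0000, hold=0.0000 ⇒ V=0.0000 continue  boundary S*=120.5705
step 3: (k=3,j=0): S=108.7338, (K−S)⁺=34.6762, hold=33.0348 ⇒ V=34.6762 exercise | (k=3,j=1): S=133.6959, (K−S)⁺=9.7141, hold=13.1916 ⇒ V=13.1916 continue | (k=3,j=2): S=164.3885, (K−S)⁺=0.0000, hold=2.2891 ⇒ V=2.2891 continue | (k=3,j=3): S=202.1273, (K−S)⁺=0.0000, hold=0.0000 ⇒ V=0.0000 continue  boundary S*=108.7338
step 2: (k=2,j=0): S=120.5705, (K−S)⁺=22.8395, hold=23.0203 ⇒ V=23.0203 continue | (k=2,j=1): S=148.2500, (K−S)⁺=0.0000, hold=7.3271 ⇒ V=7.3271 continue | (k=2,j=2): S=182.2839, (K−S)⁺=0.0000, hold=1.0633 ⇒ V=1.0633 continue  boundary S*=-
step 1: (k=1,j=0): S=133.6959, (K−S)⁺=9.7141, hold=14.5329 ⇒ V=14.5329 continue | (k=1,j=1): S=164.3885, (K−S)⁺=0.0000, hold=3.9607 ⇒ V=3.9607 continue  boundary S*=-
step 0: (k=0,j=0): S=148.2500, (K−S)⁺=0.0000, hold=8.8262 ⇒ V=8.8262 continue  boundary S*=-

price = 8.8262
boundary = - - - 108.7338 120.5705 108.7338
tree:
8.8262
14.5329 3.9607
23.0203 7.3271 1.0633
34.6762 13.1916 2.2891 0.0000
45.3510 22.8395 4.9280 0.0000 0.0000
54.9777 34.6762 10.6091 0.0000 0.0000 0.0000
63.6594 45.3510 22.8395 0.0000 0.0000 0.0000 0.0000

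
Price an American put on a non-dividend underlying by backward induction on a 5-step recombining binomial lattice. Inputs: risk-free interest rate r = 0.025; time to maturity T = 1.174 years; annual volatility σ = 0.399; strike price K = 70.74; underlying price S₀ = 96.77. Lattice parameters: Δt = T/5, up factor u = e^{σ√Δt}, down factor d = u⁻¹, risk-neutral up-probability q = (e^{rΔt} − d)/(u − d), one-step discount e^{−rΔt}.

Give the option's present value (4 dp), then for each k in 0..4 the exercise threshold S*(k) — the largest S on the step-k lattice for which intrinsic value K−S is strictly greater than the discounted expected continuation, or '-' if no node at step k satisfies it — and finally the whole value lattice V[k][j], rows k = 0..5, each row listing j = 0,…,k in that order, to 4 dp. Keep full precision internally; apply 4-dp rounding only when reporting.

Δt=0.23480  u=1.21330  d=0.82420  q=0.46695  discount=0.99415
step 5 (expiry): payoffs max(K−S,0) = 33.9349 16.5597 0.0000 0.0000 0.0000 0.0000
step 4: (k=4,j=0): S=44.6555, (K−S)⁺=26.0845, hold=25.6705 ⇒ V=26.0845 exercise | (k=4,j=1): S=65.7367, (K−S)⁺=5.0033, hold=8.7756 ⇒ V=8.7756 continue | (k=4,j=2): S=96.7700, (K−S)⁺=0.0000, hold=0.0000 ⇒ V=0.0000 continue | (k=4,j=3): S=142.4537, (K−S)⁺=0.0000, hold=0.0000 ⇒ V=0.0000 continue | (k=4,j=4): S=209.7041, (K−S)⁺=0.0000, hold=0.0000 ⇒ V=0.0000 continue  boundary S*=44.6555
step 3: (k=3,j=0): S=54.1803, (K−S)⁺=16.5597, hold=17.8968 ⇒ V=17.8968 continue | (k=3,j=1): S=79.7580, (K−S)⁺=0.0000, hold=4.6505 ⇒ V=4.6505 continue | (k=3,j=2): S=117.4106, (K−S)⁺=0.0000, hold=0.0000 ⇒ V=0.0000 continue | (k=3,j=3): S=172.8384, (K−S)⁺=0.0000, hold=0.0000 ⇒ V=0.0000 continue  boundary S*=-
step 2: (k=2,j=0): S=65.7367, (K−S)⁺=5.0033, hold=11.6430 ⇒ V=11.6430 continue | (k=2,j=1): S=96.7700, (K−S)⁺=0.0000, hold=2.4644 ⇒ V=2.4644 continue | (k=2,j=2): S=142.4537, (K−S)⁺=0.0000, hold=0.0000 ⇒ V=0.0000 continue  boundary S*=-
step 1: (k=1,j=0): S=79.7580, (K−S)⁺=0.0000, hold=7.3140 ⇒ V=7.3140 continue | (k=1,j=1): S=117.4106, (K−S)⁺=0.0000, hold=1.3060 ⇒ V=1.3060 continue  boundary S*=-
step 0: (k=0,j=0): S=96.7700, (K−S)⁺=0.0000, hold=4.4822 ⇒ V=4.4822 continue  boundary S*=-

price = 4.4822
boundary = - - - - 44.6555
tree:
4.4822
7.3140 1.3060
11.6430 2.4644 0.0000
17.8968 4.6505 0.0000 0.0000
26.0845 8.7756 0.0000 0.0000 0.0000
33.9349 16.5597 0.0000 0.0000 0.0000 0.0000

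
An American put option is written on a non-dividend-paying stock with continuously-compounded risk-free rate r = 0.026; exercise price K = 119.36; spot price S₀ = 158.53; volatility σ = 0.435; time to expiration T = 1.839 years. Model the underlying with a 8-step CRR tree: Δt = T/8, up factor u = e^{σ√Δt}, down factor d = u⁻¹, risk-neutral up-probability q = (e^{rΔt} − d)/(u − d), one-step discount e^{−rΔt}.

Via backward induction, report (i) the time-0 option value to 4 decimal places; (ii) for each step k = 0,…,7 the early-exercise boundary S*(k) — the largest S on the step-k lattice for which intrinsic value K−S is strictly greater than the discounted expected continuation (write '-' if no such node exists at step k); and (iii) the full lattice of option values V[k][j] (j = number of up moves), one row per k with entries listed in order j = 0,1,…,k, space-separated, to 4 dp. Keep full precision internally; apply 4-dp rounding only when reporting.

Δt=0.22987  u=1.23191  d=0.81175  q=0.46232  discount=0.99404
step 8 (expiry): payoffs max(K−S,0) = 89.4723 74.0027 50.5261 14.8984 0.0000 0.0000 0.0000 0.0000 0.0000
step 7: (k=7,j=0): S=36.8189, (K−S)⁺=82.5411, hold=81.8299 ⇒ V=82.5411 exercise | (k=7,j=1): S=55.8759, (K−S)⁺=63.4841, hold=62.7728 ⇒ V=63.4841 exercise | (k=7,j=2): S=84.7968, (K−S)⁺=34.5632, hold=33.8519 ⇒ V=34.5632 exercise | (k=7,j=3): S=128.6868, (K−S)⁺=0.0000, hold=7.9629 ⇒ V=7.9629 continue | (k=7,j=4): S=195.2939, (K−S)⁺=0.0000, hold=0.0000 ⇒ V=0.0000 continue | (k=7,j=5): S=296.3763, (K−S)⁺=0.0000, hold=0.0000 ⇒ V=0.0000 continue | (k=7,j=6): S=449.7778, (K−S)⁺=0.0000, hold=0.0000 ⇒ V=0.0000 continue | (k=7,j=7): S=682.5786, (K−S)⁺=0.0000, hold=0.0000 ⇒ V=0.0000 continue  boundary S*=84.7968
step 6: (k=6,j=0): S=45.3573, (K−S)⁺=74.0027, hold=73.2914 ⇒ V=74.0027 exercise | (k=6,j=1): S=68.8339, (K−S)⁺=50.5261, hold=49.8149 ⇒ V=50.5261 exercise | (k=6,j=2): S=104.4616, (K−S)⁺=14.8984, hold=22.1328 ⇒ V=22.1328 continue | (k=6,j=3): S=158.5300, (K−S)⁺=0.0000, hold=4.2560 ⇒ V=4.2560 continue | (k=6,j=4): S=240.5836, (K−S)⁺=0.0000, hold=0.0000 ⇒ V=0.0000 continue | (k=6,j=5): S=365.1075, (K−S)⁺=0.0000, hold=0.0000 ⇒ V=0.0000 continue | (k=6,j=6): S=554.0837, (K−S)⁺=0.0000, hold=0.0000 ⇒ V=0.0000 continue  boundary S*=68.8339
step 5: (k=5,j=0): S=55.8759, (K−S)⁺=63.4841, hold=62.7728 ⇒ V=63.4841 exercise | (k=5,j=1): S=84.7968, (K−S)⁺=34.5632, hold=37.1766 ⇒ V=37.1766 continue | (k=5,j=2): S=128.6868, (K−S)⁺=0.0000, hold=13.7854 ⇒ V=13.7854 continue | (k=5,j=3): S=195.2939, (K−S)⁺=0.0000, hold=2.2748 ⇒ V=2.2748 continue | (k=5,j=4): S=296.3763, (K−S)⁺=0.0000, hold=0.0000 ⇒ V=0.0000 continue | (k=5,j=5): S=449.7778, (K−S)⁺=0.0000, hold=0.0000 ⇒ V=0.0000 continue  boundary S*=55.8759
step 4: (k=4,j=0): S=68.8339, (K−S)⁺=50.5261, hold=51.0159 ⇒ V=51.0159 continue | (k=4,j=1): S=104.4616, (K−S)⁺=14.8984, hold=26.2054 ⇒ V=26.2054 continue | (k=4,j=2): S=158.5300, (K−S)⁺=0.0000, hold=8.4134 ⇒ V=8.4134 continue | (k=4,j=3): S=240.5836, (K−S)⁺=0.0000, hold=1.2158 ⇒ V=1.2158 continue | (k=4,j=4): S=365.1075, (K−S)⁺=0.0000, hold=0.0000 ⇒ V=0.0000 continue  boundary S*=-
step 3: (k=3,j=0): S=84.7968, (K−S)⁺=34.5632, hold=39.3100 ⇒ V=39.3100 continue | (k=3,j=1): S=128.6868, (K−S)⁺=0.0000, hold=17.8728 ⇒ V=17.8728 continue | (k=3,j=2): S=195.2939, (K−S)⁺=0.0000, hold=5.0556 ⇒ V=5.0556 continue | (k=3,j=3): S=296.3763, (K−S)⁺=0.0000, hold=0.6498 ⇒ V=0.6498 continue  boundary S*=-
step 2: (k=2,j=0): S=104.4616, (K−S)⁺=14.8984, hold=29.2240 ⇒ V=29.2240 continue | (k=2,j=1): S=158.5300, (K−S)⁺=0.0000, hold=11.8760 ⇒ V=11.8760 continue | (k=2,j=2): S=240.5836, (K−S)⁺=0.0000, hold=3.0007 ⇒ V=3.0007 continue  boundary S*=-
step 1: (k=1,j=0): S=128.6868, (K−S)⁺=0.0000, hold=21.0774 ⇒ V=21.0774 continue | (k=1,j=1): S=195.2939, (K−S)⁺=0.0000, hold=7.7265 ⇒ V=7.7265 continue  boundary S*=-
step 0: (k=0,j=0): S=158.5300, (K−S)⁺=0.0000, hold=14.8163 ⇒ V=14.8163 continue  boundary S*=-

price = 14.8163
boundary = - - - - - 55.8759 68.8339 84.7968
tree:
14.8163
21.0774 7.7265
29.2240 11.8760 3.0007
39.3100 17.8728 5.0556 0.6498
51.0159 26.2054 8.4134 1.2158 0.0000
63.4841 37.1766 13.7854 2.2748 0.0000 0.0000
74.0027 50.5261 22.1328 4.2560 0.0000 0.0000 0.0000
82.5411 63.4841 34.5632 7.9629 0.0000 0.0000 0.0000 0.0000
89.4723 74.0027 50.5261 14.8984 0.0000 0.0000 0.0000 0.0000 0.0000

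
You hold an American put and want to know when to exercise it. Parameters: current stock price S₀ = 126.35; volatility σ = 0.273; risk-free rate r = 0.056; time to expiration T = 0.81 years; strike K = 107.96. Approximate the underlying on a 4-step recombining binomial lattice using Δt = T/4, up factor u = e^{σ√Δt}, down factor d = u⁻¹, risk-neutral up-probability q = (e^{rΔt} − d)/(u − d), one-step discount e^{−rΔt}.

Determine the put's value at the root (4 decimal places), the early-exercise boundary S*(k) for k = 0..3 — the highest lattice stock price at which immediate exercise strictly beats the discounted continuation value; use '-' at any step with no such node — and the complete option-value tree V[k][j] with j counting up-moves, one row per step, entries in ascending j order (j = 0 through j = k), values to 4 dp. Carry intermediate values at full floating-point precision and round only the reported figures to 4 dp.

params: Δt=0.20250 u=1.13071 d=0.88440 q=0.51563 e^(-rΔt)=0.98872
t_4 payoffs: 30.6629 9.1345 0.0000 0.0000 0.0000
t_3: node(3,0) S=87.4009 payoff=20.5591 vs cont=19.3417 → 20.5591 [stop]  node(3,1) S=111.7435 payoff=0.0000 vs cont=4.3746 → 4.3746 [wait]  node(3,2) S=142.8658 payoff=0.0000 vs cont=0.0000 → 0.0000 [wait]  node(3,3) S=182.6562 payoff=0.0000 vs cont=0.0000 → 0.0000 [wait]  ⇒ S*(3)=87.4009
t_2: node(2,0) S=98.8255 payoff=9.1345 vs cont=12.0762 → 12.0762 [wait]  node(2,1) S=126.3500 payoff=0.0000 vs cont=2.0951 → 2.0951 [wait]  node(2,2) S=161.5405 payoff=0.0000 vs cont=0.0000 → 0.0000 [wait]  ⇒ S*(2)=-
t_1: node(1,0) S=111.7435 payoff=0.0000 vs cont=6.8515 → 6.8515 [wait]  node(1,1) S=142.8658 payoff=0.0000 vs cont=1.0033 → 1.0033 [wait]  ⇒ S*(1)=-
t_0: node(0,0) S=126.3500 payoff=0.0000 vs cont=3.7928 → 3.7928 [wait]  ⇒ S*(0)=-

price = 3.7928
boundary = - - - 87.4009
tree:
3.7928
6.8515 1.0033
12.0762 2.0951 0.0000
20.5591 4.3746 0.0000 0.0000
30.6629 9.1345 0.0000 0.0000 0.0000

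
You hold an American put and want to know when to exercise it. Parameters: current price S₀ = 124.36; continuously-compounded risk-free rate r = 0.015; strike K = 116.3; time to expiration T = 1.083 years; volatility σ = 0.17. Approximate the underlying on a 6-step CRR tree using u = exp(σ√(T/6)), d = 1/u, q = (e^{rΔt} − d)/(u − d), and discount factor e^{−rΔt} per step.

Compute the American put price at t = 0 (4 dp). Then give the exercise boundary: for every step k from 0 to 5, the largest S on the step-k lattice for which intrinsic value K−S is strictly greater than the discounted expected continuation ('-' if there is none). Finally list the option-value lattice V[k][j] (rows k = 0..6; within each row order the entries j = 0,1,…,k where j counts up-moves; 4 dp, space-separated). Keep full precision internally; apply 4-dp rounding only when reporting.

params: Δt=0.18050 u=1.07490 d=0.93032 q=0.50070 e^(-rΔt)=0.99730
t_6 payoffs: 35.6732 23.1435 8.6666 0.0000 0.0000 0.0000 0.0000
t_5: node(5,0) S=86.6655 payoff=29.6345 vs cont=29.3201 → 29.6345 [stop]  node(5,1) S=100.1336 payoff=16.1664 vs cont=15.8519 → 16.1664 [stop]  node(5,2) S=115.6948 payoff=0.6052 vs cont=4.3155 → 4.3155 [wait]  node(5,3) S=133.6742 payoff=0.0000 vs cont=0.0000 → 0.0000 [wait]  node(5,4) S=154.4477 payoff=0.0000 vs cont=0.0000 → 0.0000 [wait]  node(5,5) S=178.4495 payoff=0.0000 vs cont=0.0000 → 0.0000 [wait]  ⇒ S*(5)=100.1336
t_4: node(4,0) S=93.1565 payoff=23.1435 vs cont=22.8291 → 23.1435 [stop]  node(4,1) S=107.6334 payoff=8.6666 vs cont=10.2049 → 10.2049 [wait]  node(4,2) S=124.3600 payoff=0.0000 vs cont=2.1489 → 2.1489 [wait]  node(4,3) S=143.6860 payoff=0.0000 vs cont=0.0000 → 0.0000 [wait]  node(4,4) S=166.0154 payoff=0.0000 vs cont=0.0000 → 0.0000 [wait]  ⇒ S*(4)=93.1565
t_3: node(3,0) S=100.1336 payoff=16.1664 vs cont=16.6201 → 16.6201 [wait]  node(3,1) S=115.6948 payoff=0.6052 vs cont=6.1546 → 6.1546 [wait]  node(3,2) S=133.6742 payoff=0.0000 vs cont=1.0700 → 1.0700 [wait]  node(3,3) S=154.4477 payoff=0.0000 vs cont=0.0000 → 0.0000 [wait]  ⇒ S*(3)=-
t_2: node(2,0) S=107.6334 payoff=8.6666 vs cont=11.3492 → 11.3492 [wait]  node(2,1) S=124.3600 payoff=0.0000 vs cont=3.5990 → 3.5990 [wait]  node(2,2) S=143.6860 payoff=0.0000 vs cont=0.5328 → 0.5328 [wait]  ⇒ S*(2)=-
t_1: node(1,0) S=115.6948 payoff=0.6052 vs cont=7.4484 → 7.4484 [wait]  node(1,1) S=133.6742 payoff=0.0000 vs cont=2.0581 → 2.0581 [wait]  ⇒ S*(1)=-
t_0: node(0,0) S=124.3600 payoff=0.0000 vs cont=4.7366 → 4.7366 [wait]  ⇒ S*(0)=-

price = 4.7366
boundary = - - - - 93.1565 100.1336
tree:
4.7366
7.4484 2.0581
11.3492 3.5990 0.5328
16.6201 6.1546 1.0700 0.0000
23.1435 10.2049 2.1489 0.0000 0.0000
29.6345 16.1664 4.3155 0.0000 0.0000 0.0000
35.6732 23.1435 8.6666 0.0000 0.0000 0.0000 0.0000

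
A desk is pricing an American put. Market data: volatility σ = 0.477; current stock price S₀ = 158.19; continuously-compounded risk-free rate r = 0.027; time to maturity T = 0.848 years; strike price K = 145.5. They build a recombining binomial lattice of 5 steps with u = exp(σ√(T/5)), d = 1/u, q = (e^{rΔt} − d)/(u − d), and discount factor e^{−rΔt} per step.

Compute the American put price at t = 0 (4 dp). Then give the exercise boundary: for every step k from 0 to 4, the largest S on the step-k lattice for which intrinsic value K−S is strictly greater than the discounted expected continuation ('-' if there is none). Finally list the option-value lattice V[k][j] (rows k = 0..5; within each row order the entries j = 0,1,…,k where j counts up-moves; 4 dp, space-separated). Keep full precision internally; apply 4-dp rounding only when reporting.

price = 20.0449
boundary = - - - 87.7485 106.7955
tree:
20.0449
29.5489 9.2054
42.1862 15.1645 2.3756
57.7515 24.5266 4.4413 0.0000
73.4014 38.7045 8.3032 0.0000 0.0000
86.2602 57.7515 15.5232 0.0000 0.0000 0.0000

params: Δt=0.16960 u=1.21706 d=0.82165 q=0.46265 e^(-rΔt)=0.99543
t_5 payoffs: 86.2602 57.7515 15.5232 0.0000 0.0000 0.0000
t_4: node(4,0) S=72.0986 payoff=73.4014 vs cont=72.7367 → 73.4014 [stop]  node(4,1) S=106.7955 payoff=38.7045 vs cont=38.0398 → 38.7045 [stop]  node(4,2) S=158.1900 payoff=0.0000 vs cont=8.3032 → 8.3032 [wait]  node(4,3) S=234.3177 payoff=0.0000 vs cont=0.0000 → 0.0000 [wait]  node(4,4) S=347.0814 payoff=0.0000 vs cont=0.0000 → 0.0000 [wait]  ⇒ S*(4)=106.7955
t_3: node(3,0) S=87.7485 payoff=57.7515 vs cont=57.0867 → 57.7515 [stop]  node(3,1) S=129.9768 payoff=15.5232 vs cont=24.5266 → 24.5266 [wait]  node(3,2) S=192.5272 payoff=0.0000 vs cont=4.4413 → 4.4413 [wait]  node(3,3) S=285.1795 payoff=0.0000 vs cont=0.0000 → 0.0000 [wait]  ⇒ S*(3)=87.7485
t_2: node(2,0) S=106.7955 payoff=38.7045 vs cont=42.1862 → 42.1862 [wait]  node(2,1) S=158.1900 payoff=0.0000 vs cont=15.1645 → 15.1645 [wait]  node(2,2) S=234.3177 payoff=0.0000 vs cont=2.3756 → 2.3756 [wait]  ⇒ S*(2)=-
t_1: node(1,0) S=129.9768 payoff=15.5232 vs cont=29.5489 → 29.5489 [wait]  node(1,1) S=192.5272 payoff=0.0000 vs cont=9.2054 → 9.2054 [wait]  ⇒ S*(1)=-
t_0: node(0,0) S=158.1900 payoff=0.0000 vs cont=20.0449 → 20.0449 [wait]  ⇒ S*(0)=-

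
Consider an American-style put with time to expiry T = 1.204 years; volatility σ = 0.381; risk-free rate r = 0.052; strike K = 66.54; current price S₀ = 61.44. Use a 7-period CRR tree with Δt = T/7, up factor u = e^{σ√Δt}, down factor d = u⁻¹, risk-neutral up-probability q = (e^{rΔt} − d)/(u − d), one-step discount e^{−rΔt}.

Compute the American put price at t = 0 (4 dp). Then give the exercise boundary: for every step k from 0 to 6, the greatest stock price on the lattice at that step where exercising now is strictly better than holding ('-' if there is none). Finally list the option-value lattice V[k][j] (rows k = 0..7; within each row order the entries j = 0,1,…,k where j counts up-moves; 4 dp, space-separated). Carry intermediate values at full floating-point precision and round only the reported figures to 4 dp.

price = 11.4916
boundary = - - - 38.2455 44.7924 38.2455 44.7924
tree:
11.4916
16.1167 6.8673
21.8029 10.4683 3.2288
28.2945 15.4169 5.4872 0.9271
33.8845 21.7476 9.0817 1.8302 0.0000
38.6574 28.2945 14.4724 3.6130 0.0000 0.0000
42.7327 33.8845 21.7476 7.1324 0.0000 0.0000 0.0000
46.2124 38.6574 28.2945 14.0801 0.0000 0.0000 0.0000 0.0000

Δt=0.17200  u=1.17118  d=0.85384  q=0.48889  discount=0.99110
step 7 (expiry): payoffs max(K−S,0) = 46.2124 38.6574 28.2945 14.0801 0.0000 0.0000 0.0000 0.0000
step 6: (k=6,j=0): S=23.8073, (K−S)⁺=42.7327, hold=42.1402 ⇒ V=42.7327 exercise | (k=6,j=1): S=32.6555, (K−S)⁺=33.8845, hold=33.2920 ⇒ V=33.8845 exercise | (k=6,j=2): S=44.7924, (K−S)⁺=21.7476, hold=21.1552 ⇒ V=21.7476 exercise | (k=6,j=3): S=61.4400, (K−S)⁺=5.1000, hold=7.1324 ⇒ V=7.1324 continue | (k=6,j=4): S=84.2749, (K−S)⁺=0.0000, hold=0.0000 ⇒ V=0.0000 continue | (k=6,j=5): S=115.5967, (K−S)⁺=0.0000, hold=0.0000 ⇒ V=0.0000 continue | (k=6,j=6): S=158.5597, (K−S)⁺=0.0000, hold=0.0000 ⇒ V=0.0000 continue  boundary S*=44.7924
step 5: (k=5,j=0): S=27.8826, (K−S)⁺=38.6574, hold=38.0649 ⇒ V=38.6574 exercise | (k=5,j=1): S=38.2455, (K−S)⁺=28.2945, hold=27.7020 ⇒ V=28.2945 exercise | (k=5,j=2): S=52.4599, (K−S)⁺=14.0801, hold=14.4724 ⇒ V=14.4724 continue | (k=5,j=3): S=71.9573, (K−S)⁺=0.0000, hold=3.6130 ⇒ V=3.6130 continue | (k=5,j=4): S=98.7011, (K−S)⁺=0.0000, hold=0.0000 ⇒ V=0.0000 continue | (k=5,j=5): S=135.3846, (K−S)⁺=0.0000, hold=0.0000 ⇒ V=0.0000 continue  boundary S*=38.2455
step 4: (k=4,j=0): S=32.6555, (K−S)⁺=33.8845, hold=33.2920 ⇒ V=33.8845 exercise | (k=4,j=1): S=44.7924, (K−S)⁺=21.7476, hold=21.3452 ⇒ V=21.7476 exercise | (k=4,j=2): S=61.4400, (K−S)⁺=5.1000, hold=9.0817 ⇒ V=9.0817 continue | (k=4,j=3): S=84.2749, (K−S)⁺=0.0000, hold=1.8302 ⇒ V=1.8302 continue | (k=4,j=4): S=115.5967, (K−S)⁺=0.0000, hold=0.0000 ⇒ V=0.0000 continue  boundary S*=44.7924
step 3: (k=3,j=0): S=38.2455, (K−S)⁺=28.2945, hold=27.7020 ⇒ V=28.2945 exercise | (k=3,j=1): S=52.4599, (K−S)⁺=14.0801, hold=15.4169 ⇒ V=15.4169 continue | (k=3,j=2): S=71.9573, (K−S)⁺=0.0000, hold=5.4872 ⇒ V=5.4872 continue | (k=3,j=3): S=98.7011, (K−S)⁺=0.0000, hold=0.9271 ⇒ V=0.9271 continue  boundary S*=38.2455
step 2: (k=2,j=0): S=44.7924, (K−S)⁺=21.7476, hold=21.8029 ⇒ V=21.8029 continue | (k=2,j=1): S=61.4400, (K−S)⁺=5.1000, hold=10.4683 ⇒ V=10.4683 continue | (k=2,j=2): S=84.2749, (K−S)⁺=0.0000, hold=3.2288 ⇒ V=3.2288 continue  boundary S*=-
step 1: (k=1,j=0): S=52.4599, (K−S)⁺=14.0801, hold=16.1167 ⇒ V=16.1167 continue | (k=1,j=1): S=71.9573, (K−S)⁺=0.0000, hold=6.8673 ⇒ V=6.8673 continue  boundary S*=-
step 0: (k=0,j=0): S=61.4400, (K−S)⁺=5.1000, hold=11.4916 ⇒ V=11.4916 continue  boundary S*=-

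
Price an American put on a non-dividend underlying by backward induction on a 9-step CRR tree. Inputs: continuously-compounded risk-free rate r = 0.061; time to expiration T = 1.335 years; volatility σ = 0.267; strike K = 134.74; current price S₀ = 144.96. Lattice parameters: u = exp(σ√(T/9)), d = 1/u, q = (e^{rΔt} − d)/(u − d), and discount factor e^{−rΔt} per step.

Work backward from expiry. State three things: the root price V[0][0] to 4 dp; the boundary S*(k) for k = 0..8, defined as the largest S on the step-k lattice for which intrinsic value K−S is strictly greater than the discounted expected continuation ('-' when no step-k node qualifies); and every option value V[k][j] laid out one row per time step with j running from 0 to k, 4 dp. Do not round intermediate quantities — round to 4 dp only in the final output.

price = 8.9911
boundary = - - - - 96.0749 106.4803 96.0749 106.4803 118.0128
tree:
8.9911
13.5825 4.8838
19.9357 7.9192 2.1499
28.3009 12.5150 3.7891 0.6650
38.6651 19.1697 6.5529 1.2882 0.0977
48.0538 28.2597 11.0622 2.4791 0.2047 0.0000
56.5249 38.6651 18.0846 4.7330 0.4289 0.0000 0.0000
64.1682 48.0538 28.2597 8.9502 0.8986 0.0000 0.0000 0.0000
71.0647 56.5249 38.6651 16.7272 1.8830 0.0000 0.0000 0.0000 0.0000
77.2871 64.1682 48.0538 28.2597 3.9458 0.0000 0.0000 0.0000 0.0000 0.0000

Δt=0.14833, u=1.10831, d=0.90228, q=0.51843, disc=e^(-rΔt)=0.99099
k=9 terminal: V=max(K-S,0) → 77.2871 64.1682 48.0538 28.2597 3.9458 0.0000 0.0000 0.0000 0.0000 0.0000
k=8: j=0 S=63.6753 intr=71.0647 cont=69.8510 V=71.0647[EX]; j=1 S=78.2151 intr=56.5249 cont=55.3112 V=56.5249[EX]; j=2 S=96.0749 intr=38.6651 cont=37.4515 V=38.6651[EX]; j=3 S=118.0128 intr=16.7272 cont=15.5136 V=16.7272[EX]; j=4 S=144.9600 intr=0.0000 cont=1.8830 V=1.8830[hold]; j=5 S=178.0604 intr=0.0000 cont=0.0000 V=0.0000[hold]; j=6 S=218.7191 intr=0.0000 cont=0.0000 V=0.0000[hold]; j=7 S=268.6618 intr=0.0000 cont=0.0000 V=0.0000[hold]; j=8 S=330.0085 intr=0.0000 cont=0.0000 V=0.0000[hold]  S*(8)=118.0128
k=7: j=0 S=70.5718 intr=64.1682 cont=62.9546 V=64.1682[EX]; j=1 S=86.6862 intr=48.0538 cont=46.8401 V=48.0538[EX]; j=2 S=106.4803 intr=28.2597 cont=27.0460 V=28.2597[EX]; j=3 S=130.7942 intr=3.9458 cont=8.9502 V=8.9502[hold]; j=4 S=160.6600 intr=0.0000 cont=0.8986 V=0.8986[hold]; j=5 S=197.3454 intr=0.0000 cont=0.0000 V=0.0000[hold]; j=6 S=242.4076 intr=0.0000 cont=0.0000 V=0.0000[hold]; j=7 S=297.7594 intr=0.0000 cont=0.0000 V=0.0000[hold]  S*(7)=106.4803
k=6: j=0 S=78.2151 intr=56.5249 cont=55.3112 V=56.5249[EX]; j=1 S=96.0749 intr=38.6651 cont=37.4515 V=38.6651[EX]; j=2 S=118.0128 intr=16.7272 cont=18.0846 V=18.0846[hold]; j=3 S=144.9600 intr=0.0000 cont=4.7330 V=4.7330[hold]; j=4 S=178.0604 intr=0.0000 cont=0.4289 V=0.4289[hold]; j=5 S=218.7191 intr=0.0000 cont=0.0000 V=0.0000[hold]; j=6 S=268.6618 intr=0.0000 cont=0.0000 V=0.0000[hold]  S*(6)=96.0749
k=5: j=0 S=86.6862 intr=48.0538 cont=46.8401 V=48.0538[EX]; j=1 S=106.4803 intr=28.2597 cont=27.7434 V=28.2597[EX]; j=2 S=130.7942 intr=3.9458 cont=11.0622 V=11.0622[hold]; j=3 S=160.6600 intr=0.0000 cont=2.4791 V=2.4791[hold]; j=4 S=197.3454 intr=0.0000 cont=0.2047 V=0.2047[hold]; j=5 S=242.4076 intr=0.0000 cont=0.0000 V=0.0000[hold]  S*(5)=106.4803
k=4: j=0 S=96.0749 intr=38.6651 cont=37.4515 V=38.6651[EX]; j=1 S=118.0128 intr=16.7272 cont=19.1697 V=19.1697[hold]; j=2 S=144.9600 intr=0.0000 cont=6.5529 V=6.5529[hold]; j=3 S=178.0604 intr=0.0000 cont=1.2882 V=1.2882[hold]; j=4 S=218.7191 intr=0.0000 cont=0.0977 V=0.0977[hold]  S*(4)=96.0749
k=3: j=0 S=106.4803 intr=28.2597 cont=28.3009 V=28.3009[hold]; j=1 S=130.7942 intr=3.9458 cont=12.5150 V=12.5150[hold]; j=2 S=160.6600 intr=0.0000 cont=3.7891 V=3.7891[hold]; j=3 S=197.3454 intr=0.0000 cont=0.6650 V=0.6650[hold]  S*(3)=-
k=2: j=0 S=118.0128 intr=16.7272 cont=19.9357 V=19.9357[hold]; j=1 S=144.9600 intr=0.0000 cont=7.9192 V=7.9192[hold]; j=2 S=178.0604 intr=0.0000 cont=2.1499 V=2.1499[hold]  S*(2)=-
k=1: j=0 S=130.7942 intr=3.9458 cont=13.5825 V=13.5825[hold]; j=1 S=160.6600 intr=0.0000 cont=4.8838 V=4.8838[hold]  S*(1)=-
k=0: j=0 S=144.9600 intr=0.0000 cont=8.9911 V=8.9911[hold]  S*(0)=-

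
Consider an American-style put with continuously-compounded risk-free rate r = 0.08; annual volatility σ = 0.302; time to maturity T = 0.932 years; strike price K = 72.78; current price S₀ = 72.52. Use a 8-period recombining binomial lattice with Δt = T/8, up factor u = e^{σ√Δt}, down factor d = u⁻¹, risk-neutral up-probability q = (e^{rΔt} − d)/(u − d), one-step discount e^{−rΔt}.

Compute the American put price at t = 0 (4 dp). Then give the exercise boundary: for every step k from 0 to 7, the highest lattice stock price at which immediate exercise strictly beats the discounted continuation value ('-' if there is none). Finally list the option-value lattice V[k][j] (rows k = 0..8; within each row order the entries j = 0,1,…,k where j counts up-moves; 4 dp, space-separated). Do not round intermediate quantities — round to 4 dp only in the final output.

price = 6.3778
boundary = - - - 53.2302 59.0099 53.2302 59.0099 65.4171
tree:
6.3778
9.6020 3.5116
13.9726 5.7341 1.5200
19.5498 9.0677 2.7552 0.4053
24.7634 13.7701 4.8834 0.8371 0.0133
29.4664 19.5498 8.3907 1.7286 0.0280 0.0000
33.7087 24.7634 13.7701 3.5681 0.0589 0.0000 0.0000
37.5355 29.4664 19.5498 7.3629 0.1237 0.0000 0.0000 0.0000
40.9875 33.7087 24.7634 13.7701 0.2600 0.0000 0.0000 0.0000 0.0000

Δt=0.11650  u=1.10858  d=0.90206  q=0.51959  discount=0.99072
step 8 (expiry): payoffs max(K−S,0) = 40.9875 33.7087 24.7634 13.7701 0.2600 0.0000 0.0000 0.0000 0.0000
step 7: (k=7,j=0): S=35.2445, (K−S)⁺=37.5355, hold=36.8603 ⇒ V=37.5355 exercise | (k=7,j=1): S=43.3136, (K−S)⁺=29.4664, hold=28.7912 ⇒ V=29.4664 exercise | (k=7,j=2): S=53.2302, (K−S)⁺=19.5498, hold=18.8747 ⇒ V=19.5498 exercise | (k=7,j=3): S=65.4171, (K−S)⁺=7.3629, hold=6.6878 ⇒ V=7.3629 exercise | (k=7,j=4): S=80.3941, (K−S)⁺=0.0000, hold=0.1237 ⇒ V=0.1237 continue | (k=7,j=5): S=98.8002, (K−S)⁺=0.0000, hold=0.0000 ⇒ V=0.0000 continue | (k=7,j=6): S=121.4202, (K−S)⁺=0.0000, hold=0.0000 ⇒ V=0.0000 continue | (k=7,j=7): S=149.2190, (K−S)⁺=0.0000, hold=0.0000 ⇒ V=0.0000 continue  boundary S*=65.4171
step 6: (k=6,j=0): S=39.0713, (K−S)⁺=33.7087, hold=33.0335 ⇒ V=33.7087 exercise | (k=6,j=1): S=48.0166, (K−S)⁺=24.7634, hold=24.0882 ⇒ V=24.7634 exercise | (k=6,j=2): S=59.0099, (K−S)⁺=13.7701, hold=13.0950 ⇒ V=13.7701 exercise | (k=6,j=3): S=72.5200, (K−S)⁺=0.2600, hold=3.5681 ⇒ V=3.5681 continue | (k=6,j=4): S=89.1233, (K−S)⁺=0.0000, hold=0.0589 ⇒ V=0.0589 continue | (k=6,j=5): S=109.5278, (K−S)⁺=0.0000, hold=0.0000 ⇒ V=0.0000 continue | (k=6,j=6): S=134.6038, (K−S)⁺=0.0000, hold=0.0000 ⇒ V=0.0000 continue  boundary S*=59.0099
step 5: (k=5,j=0): S=43.3136, (K−S)⁺=29.4664, hold=28.7912 ⇒ V=29.4664 exercise | (k=5,j=1): S=53.2302, (K−S)⁺=19.5498, hold=18.8747 ⇒ V=19.5498 exercise | (k=5,j=2): S=65.4171, (K−S)⁺=7.3629, hold=8.3907 ⇒ V=8.3907 continue | (k=5,j=3): S=80.3941, (K−S)⁺=0.0000, hold=1.7286 ⇒ V=1.7286 continue | (k=5,j=4): S=98.8002, (K−S)⁺=0.0000, hold=0.0280 ⇒ V=0.0280 continue | (k=5,j=5): S=121.4202, (K−S)⁺=0.0000, hold=0.0000 ⇒ V=0.0000 continue  boundary S*=53.2302
step 4: (k=4,j=0): S=48.0166, (K−S)⁺=24.7634, hold=24.0882 ⇒ V=24.7634 exercise | (k=4,j=1): S=59.0099, (K−S)⁺=13.7701, hold=13.6240 ⇒ V=13.7701 exercise | (k=4,j=2): S=72.5200, (K−S)⁺=0.2600, hold=4.8834 ⇒ V=4.8834 continue | (k=4,j=3): S=89.1233, (K−S)⁺=0.0000, hold=0.8371 ⇒ V=0.8371 continue | (k=4,j=4): S=109.5278, (K−S)⁺=0.0000, hold=0.0133 ⇒ V=0.0133 continue  boundary S*=59.0099
step 3: (k=3,j=0): S=53.2302, (K−S)⁺=19.5498, hold=18.8747 ⇒ V=19.5498 exercise | (k=3,j=1): S=65.4171, (K−S)⁺=7.3629, hold=9.0677 ⇒ V=9.0677 continue | (k=3,j=2): S=80.3941, (K−S)⁺=0.0000, hold=2.7552 ⇒ V=2.7552 continue | (k=3,j=3): S=98.8002, (K−S)⁺=0.0000, hold=0.4053 ⇒ V=0.4053 continue  boundary S*=53.2302
step 2: (k=2,j=0): S=59.0099, (K−S)⁺=13.7701, hold=13.9726 ⇒ V=13.9726 continue | (k=2,j=1): S=72.5200, (K−S)⁺=0.2600, hold=5.7341 ⇒ V=5.7341 continue | (k=2,j=2): S=89.1233, (K−S)⁺=0.0000, hold=1.5200 ⇒ V=1.5200 continue  boundary S*=-
step 1: (k=1,j=0): S=65.4171, (K−S)⁺=7.3629, hold=9.6020 ⇒ V=9.6020 continue | (k=1,j=1): S=80.3941, (K−S)⁺=0.0000, hold=3.5116 ⇒ V=3.5116 continue  boundary S*=-
step 0: (k=0,j=0): S=72.5200, (K−S)⁺=0.2600, hold=6.3778 ⇒ V=6.3778 continue  boundary S*=-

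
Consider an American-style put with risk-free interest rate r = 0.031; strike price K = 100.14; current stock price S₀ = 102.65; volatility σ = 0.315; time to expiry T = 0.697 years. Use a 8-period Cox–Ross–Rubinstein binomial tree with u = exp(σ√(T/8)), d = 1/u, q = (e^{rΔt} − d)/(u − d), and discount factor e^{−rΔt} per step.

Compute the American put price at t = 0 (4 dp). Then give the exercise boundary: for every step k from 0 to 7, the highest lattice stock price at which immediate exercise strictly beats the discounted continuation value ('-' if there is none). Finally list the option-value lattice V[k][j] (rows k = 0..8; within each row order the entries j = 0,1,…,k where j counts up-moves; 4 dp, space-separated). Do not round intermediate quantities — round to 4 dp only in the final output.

Δt=0.08712, u=1.09744, d=0.91121, q=0.49130, disc=e^(-rΔt)=0.99730
k=8 terminal: V=max(K-S,0) → 51.3513 41.3804 29.3717 14.9087 0.0000 0.0000 0.0000 0.0000 0.0000
k=7: j=0 S=53.5425 intr=46.5975 cont=46.3274 V=46.5975[EX]; j=1 S=64.4850 intr=35.6550 cont=35.3849 V=35.6550[EX]; j=2 S=77.6639 intr=22.4761 cont=22.2060 V=22.4761[EX]; j=3 S=93.5360 intr=6.6040 cont=7.5637 V=7.5637[hold]; j=4 S=112.6520 intr=0.0000 cont=0.0000 V=0.0000[hold]; j=5 S=135.6747 intr=0.0000 cont=0.0000 V=0.0000[hold]; j=6 S=163.4026 intr=0.0000 cont=0.0000 V=0.0000[hold]; j=7 S=196.7972 intr=0.0000 cont=0.0000 V=0.0000[hold]  S*(7)=77.6639
k=6: j=0 S=58.7596 intr=41.3804 cont=41.1103 V=41.3804[EX]; j=1 S=70.7683 intr=29.3717 cont=29.1016 V=29.3717[EX]; j=2 S=85.2313 intr=14.9087 cont=15.1089 V=15.1089[hold]; j=3 S=102.6500 intr=0.0000 cont=3.8373 V=3.8373[hold]; j=4 S=123.6286 intr=0.0000 cont=0.0000 V=0.0000[hold]; j=5 S=148.8946 intr=0.0000 cont=0.0000 V=0.0000[hold]; j=6 S=179.3242 intr=0.0000 cont=0.0000 V=0.0000[hold]  S*(6)=70.7683
k=5: j=0 S=64.4850 intr=35.6550 cont=35.3849 V=35.6550[EX]; j=1 S=77.6639 intr=22.4761 cont=22.3041 V=22.4761[EX]; j=2 S=93.5360 intr=6.6040 cont=9.5454 V=9.5454[hold]; j=3 S=112.6520 intr=0.0000 cont=1.9468 V=1.9468[hold]; j=4 S=135.6747 intr=0.0000 cont=0.0000 V=0.0000[hold]; j=5 S=163.4026 intr=0.0000 cont=0.0000 V=0.0000[hold]  S*(5)=77.6639
k=4: j=0 S=70.7683 intr=29.3717 cont=29.1016 V=29.3717[EX]; j=1 S=85.2313 intr=14.9087 cont=16.0798 V=16.0798[hold]; j=2 S=102.6500 intr=0.0000 cont=5.7966 V=5.7966[hold]; j=3 S=123.6286 intr=0.0000 cont=0.9877 V=0.9877[hold]; j=4 S=148.8946 intr=0.0000 cont=0.0000 V=0.0000[hold]  S*(4)=70.7683
k=3: j=0 S=77.6639 intr=22.4761 cont=22.7798 V=22.7798[hold]; j=1 S=93.5360 intr=6.6040 cont=10.9980 V=10.9980[hold]; j=2 S=112.6520 intr=0.0000 cont=3.4247 V=3.4247[hold]; j=3 S=135.6747 intr=0.0000 cont=0.5011 V=0.5011[hold]  S*(3)=-
k=2: j=0 S=85.2313 intr=14.9087 cont=16.9456 V=16.9456[hold]; j=1 S=102.6500 intr=0.0000 cont=7.2576 V=7.2576[hold]; j=2 S=123.6286 intr=0.0000 cont=1.9830 V=1.9830[hold]  S*(2)=-
k=1: j=0 S=93.5360 intr=6.6040 cont=12.1531 V=12.1531[hold]; j=1 S=112.6520 intr=0.0000 cont=4.6536 V=4.6536[hold]  S*(1)=-
k=0: j=0 S=102.6500 intr=0.0000 cont=8.4458 V=8.4458[hold]  S*(0)=-

price = 8.4458
boundary = - - - - 70.7683 77.6639 70.7683 77.6639
tree:
8.4458
12.1531 4.6536
16.9456 7.2576 1.9830
22.7798 10.9980 3.4247 0.5011
29.3717 16.0798 5.7966 0.9877 0.0000
35.6550 22.4761 9.5454 1.9468 0.0000 0.0000
41.3804 29.3717 15.1089 3.8373 0.0000 0.0000 0.0000
46.5975 35.6550 22.4761 7.5637 0.0000 0.0000 0.0000 0.0000
51.3513 41.3804 29.3717 14.9087 0.0000 0.0000 0.0000 0.0000 0.0000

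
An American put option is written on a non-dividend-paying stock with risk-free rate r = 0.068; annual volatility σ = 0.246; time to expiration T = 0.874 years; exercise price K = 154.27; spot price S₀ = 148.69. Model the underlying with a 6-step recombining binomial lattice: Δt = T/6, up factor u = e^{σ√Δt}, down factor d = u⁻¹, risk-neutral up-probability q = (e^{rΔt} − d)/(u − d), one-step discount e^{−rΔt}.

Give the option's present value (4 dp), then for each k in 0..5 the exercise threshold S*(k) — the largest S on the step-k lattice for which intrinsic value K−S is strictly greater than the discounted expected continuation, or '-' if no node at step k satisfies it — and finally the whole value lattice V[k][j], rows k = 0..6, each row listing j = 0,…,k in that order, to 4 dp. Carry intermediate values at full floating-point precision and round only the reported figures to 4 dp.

price = 13.3856
boundary = - - 123.2340 112.1903 123.2340 135.3650
tree:
13.3856
20.7698 7.0754
31.0360 12.0373 2.7991
42.0797 19.7911 5.3732 0.5642
52.1338 31.0360 10.1704 1.2111 0.0000
61.2869 42.0797 18.9050 2.5996 0.0000 0.0000
69.6197 52.1338 31.0360 5.5800 0.0000 0.0000 0.0000

Δt=0.14567, u=1.09844, d=0.91038, q=0.52948, disc=e^(-rΔt)=0.99014
k=6 terminal: V=max(K-S,0) → 69.6197 52.1338 31.0360 5.5800 0.0000 0.0000 0.0000
k=5: j=0 S=92.9831 intr=61.2869 cont=59.7663 V=61.2869[EX]; j=1 S=112.1903 intr=42.0797 cont=40.5592 V=42.0797[EX]; j=2 S=135.3650 intr=18.9050 cont=17.3845 V=18.9050[EX]; j=3 S=163.3267 intr=0.0000 cont=2.5996 V=2.5996[hold]; j=4 S=197.0645 intr=0.0000 cont=0.0000 V=0.0000[hold]; j=5 S=237.7713 intr=0.0000 cont=0.0000 V=0.0000[hold]  S*(5)=135.3650
k=4: j=0 S=102.1362 intr=52.1338 cont=50.6133 V=52.1338[EX]; j=1 S=123.2340 intr=31.0360 cont=29.5154 V=31.0360[EX]; j=2 S=148.6900 intr=5.5800 cont=10.1704 V=10.1704[hold]; j=3 S=179.4043 intr=0.0000 cont=1.2111 V=1.2111[hold]; j=4 S=216.4631 intr=0.0000 cont=0.0000 V=0.0000[hold]  S*(4)=123.2340
k=3: j=0 S=112.1903 intr=42.0797 cont=40.5592 V=42.0797[EX]; j=1 S=135.3650 intr=18.9050 cont=19.7911 V=19.7911[hold]; j=2 S=163.3267 intr=0.0000 cont=5.3732 V=5.3732[hold]; j=3 S=197.0645 intr=0.0000 cont=0.5642 V=0.5642[hold]  S*(3)=112.1903
k=2: j=0 S=123.2340 intr=31.0360 cont=29.9799 V=31.0360[EX]; j=1 S=148.6900 intr=5.5800 cont=12.0373 V=12.0373[hold]; j=2 S=179.4043 intr=0.0000 cont=2.7991 V=2.7991[hold]  S*(2)=123.2340
k=1: j=0 S=135.3650 intr=18.9050 cont=20.7698 V=20.7698[hold]; j=1 S=163.3267 intr=0.0000 cont=7.0754 V=7.0754[hold]  S*(1)=-
k=0: j=0 S=148.6900 intr=5.5800 cont=13.3856 V=13.3856[hold]  S*(0)=-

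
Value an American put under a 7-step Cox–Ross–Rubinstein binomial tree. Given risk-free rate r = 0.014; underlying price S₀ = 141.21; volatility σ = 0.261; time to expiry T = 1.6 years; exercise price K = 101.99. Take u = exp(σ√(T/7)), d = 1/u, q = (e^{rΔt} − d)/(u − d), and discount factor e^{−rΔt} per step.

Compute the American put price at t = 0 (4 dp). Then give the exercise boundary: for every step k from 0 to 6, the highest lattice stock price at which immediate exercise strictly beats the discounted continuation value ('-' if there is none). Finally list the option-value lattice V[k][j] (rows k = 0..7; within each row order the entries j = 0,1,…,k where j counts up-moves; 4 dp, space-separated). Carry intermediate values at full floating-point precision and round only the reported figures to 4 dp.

price = 3.0281
boundary = - - - - - 75.6667 85.7230
tree:
3.0281
4.9035 1.0299
7.7929 1.8266 0.1795
12.0974 3.2123 0.3474 0.0000
18.2169 5.5923 0.6724 0.0000 0.0000
26.3233 9.6142 1.3013 0.0000 0.0000 0.0000
35.1998 16.2670 2.5185 0.0000 0.0000 0.0000 0.0000
43.0350 26.3233 4.8743 0.0000 0.0000 0.0000 0.0000 0.0000

params: Δt=0.22857 u=1.13290 d=0.88269 q=0.48165 e^(-rΔt)=0.99681
t_7 payoffs: 43.0350 26.3233 4.8743 0.0000 0.0000 0.0000 0.0000 0.0000
t_6: node(6,0) S=66.7902 payoff=35.1998 vs cont=34.8739 → 35.1998 [stop]  node(6,1) S=85.7230 payoff=16.2670 vs cont=15.9412 → 16.2670 [stop]  node(6,2) S=110.0224 payoff=0.0000 vs cont=2.5185 → 2.5185 [wait]  node(6,3) S=141.2100 payoff=0.0000 vs cont=0.0000 → 0.0000 [wait]  node(6,4) S=181.2381 payoff=0.0000 vs cont=0.0000 → 0.0000 [wait]  node(6,5) S=232.6129 payoff=0.0000 vs cont=0.0000 → 0.0000 [wait]  node(6,6) S=298.5506 payoff=0.0000 vs cont=0.0000 → 0.0000 [wait]  ⇒ S*(6)=85.7230
t_5: node(5,0) S=75.6667 payoff=26.3233 vs cont=25.9974 → 26.3233 [stop]  node(5,1) S=97.1157 payoff=4.8743 vs cont=9.6142 → 9.6142 [wait]  node(5,2) S=124.6446 payoff=0.0000 vs cont=1.3013 → 1.3013 [wait]  node(5,3) S=159.9770 payoff=0.0000 vs cont=0.0000 → 0.0000 [wait]  node(5,4) S=205.3249 payoff=0.0000 vs cont=0.0000 → 0.0000 [wait]  node(5,5) S=263.5274 payoff=0.0000 vs cont=0.0000 → 0.0000 [wait]  ⇒ S*(5)=75.6667
t_4: node(4,0) S=85.7230 payoff=16.2670 vs cont=18.2169 → 18.2169 [wait]  node(4,1) S=110.0224 payoff=0.0000 vs cont=5.5923 → 5.5923 [wait]  node(4,2) S=141.2100 payoff=0.0000 vs cont=0.6724 → 0.6724 [wait]  node(4,3) S=181.2381 payoff=0.0000 vs cont=0.0000 → 0.0000 [wait]  node(4,4) S=232.6129 payoff=0.0000 vs cont=0.0000 → 0.0000 [wait]  ⇒ S*(4)=-
t_3: node(3,0) S=97.1157 payoff=4.8743 vs cont=12.0974 → 12.0974 [wait]  node(3,1) S=124.6446 payoff=0.0000 vs cont=3.2123 → 3.2123 [wait]  node(3,2) S=159.9770 payoff=0.0000 vs cont=0.3474 → 0.3474 [wait]  node(3,3) S=205.3249 payoff=0.0000 vs cont=0.0000 → 0.0000 [wait]  ⇒ S*(3)=-
t_2: node(2,0) S=110.0224 payoff=0.0000 vs cont=7.7929 → 7.7929 [wait]  node(2,1) S=141.2100 payoff=0.0000 vs cont=1.8266 → 1.8266 [wait]  node(2,2) S=181.2381 payoff=0.0000 vs cont=0.1795 → 0.1795 [wait]  ⇒ S*(2)=-
t_1: node(1,0) S=124.6446 payoff=0.0000 vs cont=4.9035 → 4.9035 [wait]  node(1,1) S=159.9770 payoff=0.0000 vs cont=1.0299 → 1.0299 [wait]  ⇒ S*(1)=-
t_0: node(0,0) S=141.2100 payoff=0.0000 vs cont=3.0281 → 3.0281 [wait]  ⇒ S*(0)=-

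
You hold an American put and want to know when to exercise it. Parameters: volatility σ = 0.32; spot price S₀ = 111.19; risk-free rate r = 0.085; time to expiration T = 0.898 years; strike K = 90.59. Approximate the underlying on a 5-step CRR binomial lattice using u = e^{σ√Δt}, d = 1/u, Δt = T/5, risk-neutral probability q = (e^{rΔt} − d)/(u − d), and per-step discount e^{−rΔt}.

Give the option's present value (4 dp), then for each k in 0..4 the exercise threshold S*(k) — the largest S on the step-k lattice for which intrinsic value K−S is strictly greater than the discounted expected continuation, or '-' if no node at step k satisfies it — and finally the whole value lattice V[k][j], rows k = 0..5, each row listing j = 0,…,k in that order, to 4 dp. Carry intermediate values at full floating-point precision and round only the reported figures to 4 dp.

price = 2.9698
boundary = - - - 74.0248 64.6369
tree:
2.9698
5.4320 0.8089
9.6712 1.7207 0.0000
16.5652 3.6605 0.0000 0.0000
25.9531 7.7869 0.0000 0.0000 0.0000
34.1503 16.5652 0.0000 0.0000 0.0000 0.0000

params: Δt=0.17960 u=1.14524 d=0.87318 q=0.52269 e^(-rΔt)=0.98485
t_5 payoffs: 34.1503 16.5652 0.0000 0.0000 0.0000 0.0000
t_4: node(4,0) S=64.6369 payoff=25.9531 vs cont=24.5806 → 25.9531 [stop]  node(4,1) S=84.7761 payoff=5.8139 vs cont=7.7869 → 7.7869 [wait]  node(4,2) S=111.1900 payoff=0.0000 vs cont=0.0000 → 0.0000 [wait]  node(4,3) S=145.8338 payoff=0.0000 vs cont=0.0000 → 0.0000 [wait]  node(4,4) S=191.2717 payoff=0.0000 vs cont=0.0000 → 0.0000 [wait]  ⇒ S*(4)=64.6369
t_3: node(3,0) S=74.0248 payoff=16.5652 vs cont=16.2084 → 16.5652 [stop]  node(3,1) S=97.0889 payoff=0.0000 vs cont=3.6605 → 3.6605 [wait]  node(3,2) S=127.3392 payoff=0.0000 vs cont=0.0000 → 0.0000 [wait]  node(3,3) S=167.0146 payoff=0.0000 vs cont=0.0000 → 0.0000 [wait]  ⇒ S*(3)=74.0248
t_2: node(2,0) S=84.7761 payoff=5.8139 vs cont=9.6712 → 9.6712 [wait]  node(2,1) S=111.1900 payoff=0.0000 vs cont=1.7207 → 1.7207 [wait]  node(2,2) S=145.8338 payoff=0.0000 vs cont=0.0000 → 0.0000 [wait]  ⇒ S*(2)=-
t_1: node(1,0) S=97.0889 payoff=0.0000 vs cont=5.4320 → 5.4320 [wait]  node(1,1) S=127.3392 payoff=0.0000 vs cont=0.8089 → 0.8089 [wait]  ⇒ S*(1)=-
t_0: node(0,0) S=111.1900 payoff=0.0000 vs cont=2.9698 → 2.9698 [wait]  ⇒ S*(0)=-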